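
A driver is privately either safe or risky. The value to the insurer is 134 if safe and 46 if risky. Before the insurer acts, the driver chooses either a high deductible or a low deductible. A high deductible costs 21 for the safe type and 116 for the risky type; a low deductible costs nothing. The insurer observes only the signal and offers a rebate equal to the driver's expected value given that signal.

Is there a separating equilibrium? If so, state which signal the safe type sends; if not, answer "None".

Try safe → high deductible, risky → low deductible:
  Under separation the insurer infers type exactly: high deductible → safe (pays 134), low deductible → risky (pays 46).
  Safe: high deductible gives 134 − 21 = 113; low deductible gives 46 − 0 = 46. No deviation. ✓
  Risky: low deductible gives 46 − 0 = 46; high deductible gives 134 − 116 = 18. No deviation. ✓
Both hold — the safe type sends high deductible.

high deductible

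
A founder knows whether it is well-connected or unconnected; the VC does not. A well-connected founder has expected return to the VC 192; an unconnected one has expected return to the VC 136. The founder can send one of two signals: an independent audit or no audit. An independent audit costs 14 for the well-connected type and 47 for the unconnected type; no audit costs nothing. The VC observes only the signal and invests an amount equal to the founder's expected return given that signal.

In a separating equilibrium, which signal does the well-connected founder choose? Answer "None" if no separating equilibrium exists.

Try well-connected → audit, unconnected → no audit:
  If types separate, audit earns payment 192 and no audit earns 136.
  Well-connected: audit gives 192 − 14 = 178; no audit gives 136 − 0 = 136. No deviation. ✓
  Unconnected: no audit gives 136 − 0 = 136; audit gives 192 − 47 = 145. Would deviate. ✗
Try well-connected → no audit, unconnected → audit:
  If types separate, no audit earns payment 192 and audit earns 136.
  Well-connected: no audit gives 192 − 0 = 192; audit gives 136 − 14 = 122. No deviation. ✓
  Unconnected: audit gives 136 − 47 = 89; no audit gives 192 − 0 = 192. Would deviate. ✗
Neither assignment is incentive-compatible.

None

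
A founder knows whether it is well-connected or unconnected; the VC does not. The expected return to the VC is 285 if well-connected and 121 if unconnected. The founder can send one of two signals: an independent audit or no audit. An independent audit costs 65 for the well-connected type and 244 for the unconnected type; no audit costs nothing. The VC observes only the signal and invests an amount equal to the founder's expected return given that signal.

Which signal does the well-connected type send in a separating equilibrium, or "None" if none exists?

Try well-connected → audit, unconnected → no audit:
  If types separate, audit earns payment 285 and no audit earns 121.
  Well-connected: audit gives 285 − 65 = 220; no audit gives 121 − 0 = 121. No deviation. ✓
  Unconnected: no audit gives 121 − 0 = 121; audit gives 285 − 244 = 41. No deviation. ✓
Both hold — the well-connected type sends audit.

audit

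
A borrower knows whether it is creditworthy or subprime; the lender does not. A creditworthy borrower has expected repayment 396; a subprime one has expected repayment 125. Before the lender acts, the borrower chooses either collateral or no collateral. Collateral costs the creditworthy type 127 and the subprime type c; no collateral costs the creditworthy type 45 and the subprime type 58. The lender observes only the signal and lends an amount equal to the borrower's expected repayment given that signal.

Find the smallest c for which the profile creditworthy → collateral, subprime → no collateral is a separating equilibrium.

Under separation: collateral → creditworthy (pays 396); no collateral → subprime (pays 125).
Creditworthy: 396 − 127 = 269 ≥ 125 − 45 = 80. Holds regardless of c. ✓
Subprime: 125 − 58 ≥ 396 − c, so c ≥ 396 − 67 = 329.

329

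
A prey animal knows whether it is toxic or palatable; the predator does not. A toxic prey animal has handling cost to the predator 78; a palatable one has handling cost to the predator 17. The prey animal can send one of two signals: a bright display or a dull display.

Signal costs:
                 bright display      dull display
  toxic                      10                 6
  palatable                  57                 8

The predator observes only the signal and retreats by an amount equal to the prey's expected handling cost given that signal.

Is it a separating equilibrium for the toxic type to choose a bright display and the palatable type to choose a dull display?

Under separation the predator infers type exactly: bright display → toxic (pays 78), dull display → palatable (pays 17).
Toxic: bright display gives 78 − 10 = 68; dull display gives 17 − 6 = 11. No deviation. ✓
Palatable: dull display gives 17 − 8 = 9; bright display gives 78 − 57 = 21. Would deviate. ✗

No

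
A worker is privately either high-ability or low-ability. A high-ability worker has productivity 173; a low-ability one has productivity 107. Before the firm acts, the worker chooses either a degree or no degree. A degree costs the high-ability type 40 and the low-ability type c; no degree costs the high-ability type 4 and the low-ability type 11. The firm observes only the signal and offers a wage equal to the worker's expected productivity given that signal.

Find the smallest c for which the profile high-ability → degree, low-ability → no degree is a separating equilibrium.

Under separation: degree → high-ability (pays 173); no degree → low-ability (pays 107).
High-ability: 173 − 40 = 133 ≥ 107 − 4 = 103. Holds regardless of c. ✓
Low-ability: 107 − 11 ≥ 173 − c, so c ≥ 173 − 96 = 77.

77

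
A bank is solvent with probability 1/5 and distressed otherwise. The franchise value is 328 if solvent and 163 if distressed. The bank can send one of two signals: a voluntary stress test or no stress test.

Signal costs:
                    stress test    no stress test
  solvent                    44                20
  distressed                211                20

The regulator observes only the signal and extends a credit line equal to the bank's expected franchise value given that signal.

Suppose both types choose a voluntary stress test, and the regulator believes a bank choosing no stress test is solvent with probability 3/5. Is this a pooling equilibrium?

At the pooled signal (stress test) the regulator holds the prior 1/5 and pays 1/5·328 + 4/5·163 = 196. Off-path (no stress test) belief 3/5 gives 3/5·328 + 2/5·163 = 262.
Solvent: stress test gives 196 − 44 = 152; no stress test gives 262 − 20 = 242. Deviates. ✗
Distressed: stress test gives 196 − 211 = -15; no stress test gives 262 − 20 = 242. Deviates. ✗

No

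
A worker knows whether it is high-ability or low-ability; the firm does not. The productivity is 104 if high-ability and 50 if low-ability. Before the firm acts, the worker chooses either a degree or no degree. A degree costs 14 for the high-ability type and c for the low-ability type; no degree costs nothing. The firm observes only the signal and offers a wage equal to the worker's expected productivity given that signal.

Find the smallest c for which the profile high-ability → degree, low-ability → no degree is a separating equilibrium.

Under separation: degree → high-ability (pays 104); no degree → low-ability (pays 50).
High-ability: 104 − 14 = 90 ≥ 50 − 0 = 50. Holds regardless of c. ✓
Low-ability: 50 − 0 ≥ 104 − c, so c ≥ 104 − 50 = 54.

54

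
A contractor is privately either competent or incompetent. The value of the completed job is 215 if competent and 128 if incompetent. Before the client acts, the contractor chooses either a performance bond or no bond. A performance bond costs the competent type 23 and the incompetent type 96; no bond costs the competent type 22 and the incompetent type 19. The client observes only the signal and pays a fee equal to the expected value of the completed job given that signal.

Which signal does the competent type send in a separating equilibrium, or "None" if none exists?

Try competent → bond, incompetent → no bond:
  If types separate, bond earns payment 215 and no bond earns 128.
  Competent: bond gives 215 − 23 = 192; no bond gives 128 − 22 = 106. No deviation. ✓
  Incompetent: no bond gives 128 − 19 = 109; bond gives 215 − 96 = 119. Would deviate. ✗
Try competent → no bond, incompetent → bond:
  If types separate, no bond earns payment 215 and bond earns 128.
  Competent: no bond gives 215 − 22 = 193; bond gives 128 − 23 = 105. No deviation. ✓
  Incompetent: bond gives 128 − 96 = 32; no bond gives 215 − 19 = 196. Would deviate. ✗
Neither assignment is incentive-compatible.

None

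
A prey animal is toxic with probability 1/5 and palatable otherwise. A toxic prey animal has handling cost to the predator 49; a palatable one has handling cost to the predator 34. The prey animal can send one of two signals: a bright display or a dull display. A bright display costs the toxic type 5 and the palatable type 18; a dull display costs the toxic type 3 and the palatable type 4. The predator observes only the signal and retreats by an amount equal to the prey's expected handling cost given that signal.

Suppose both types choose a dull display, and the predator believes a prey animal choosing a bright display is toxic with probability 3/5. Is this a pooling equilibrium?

At the pooled signal (dull display) the predator holds the prior 1/5 and pays 1/5·49 + 4/5·34 = 37. Off-path (bright display) belief 3/5 gives 3/5·49 + 2/5·34 = 43.
Toxic: dull display gives 37 − 3 = 34; bright display gives 43 − 5 = 38. Deviates. ✗
Palatable: dull display gives 37 − 4 = 33; bright display gives 43 − 18 = 25. Stays. ✓

No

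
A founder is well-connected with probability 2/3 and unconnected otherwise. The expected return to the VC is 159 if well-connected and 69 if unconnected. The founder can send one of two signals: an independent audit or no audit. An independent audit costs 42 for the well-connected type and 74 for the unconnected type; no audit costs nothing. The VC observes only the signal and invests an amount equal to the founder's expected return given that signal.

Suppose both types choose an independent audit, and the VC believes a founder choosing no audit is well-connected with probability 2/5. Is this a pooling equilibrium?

On the equilibrium path (audit) the VC holds the prior 2/3 and pays 2/3·159 + 1/3·69 = 129. Off-path (no audit) belief 2/5 gives 2/5·159 + 3/5·69 = 105.
Well-connected: audit gives 129 − 42 = 87; no audit gives 105 − 0 = 105. Deviates. ✗
Unconnected: audit gives 129 − 74 = 55; no audit gives 105 − 0 = 105. Deviates. ✗

No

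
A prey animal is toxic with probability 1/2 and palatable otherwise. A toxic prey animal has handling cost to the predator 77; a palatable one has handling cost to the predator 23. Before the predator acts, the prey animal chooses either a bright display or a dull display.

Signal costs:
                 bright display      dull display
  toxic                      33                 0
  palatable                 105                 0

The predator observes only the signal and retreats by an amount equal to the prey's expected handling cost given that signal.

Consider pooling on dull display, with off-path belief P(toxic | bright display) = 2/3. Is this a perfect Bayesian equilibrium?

At the pooled signal (dull display) the predator holds the prior 1/2 and pays 1/2·77 + 1/2·23 = 50. Off-path (bright display) belief 2/3 gives 2/3·77 + 1/3·23 = 59.
Toxic: dull display gives 50 − 0 = 50; bright display gives 59 − 33 = 26. Stays. ✓
Palatable: dull display gives 50 − 0 = 50; bright display gives 59 − 105 = -46. Stays. ✓

Yes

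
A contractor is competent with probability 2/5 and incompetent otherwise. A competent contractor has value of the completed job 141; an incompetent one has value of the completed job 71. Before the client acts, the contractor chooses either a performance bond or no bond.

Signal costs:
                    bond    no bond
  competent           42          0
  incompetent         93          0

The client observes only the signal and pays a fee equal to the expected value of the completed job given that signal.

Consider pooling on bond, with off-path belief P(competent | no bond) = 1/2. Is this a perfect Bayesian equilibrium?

No

On the equilibrium path (bond) the client holds the prior 2/5 and pays 2/5·141 + 3/5·71 = 99. Off-path (no bond) belief 1/2 gives 1/2·141 + 1/2·71 = 106.
Competent: bond gives 99 − 42 = 57; no bond gives 106 − 0 = 106. Deviates. ✗
Incompetent: bond gives 99 − 93 = 6; no bond gives 106 − 0 = 106. Deviates. ✗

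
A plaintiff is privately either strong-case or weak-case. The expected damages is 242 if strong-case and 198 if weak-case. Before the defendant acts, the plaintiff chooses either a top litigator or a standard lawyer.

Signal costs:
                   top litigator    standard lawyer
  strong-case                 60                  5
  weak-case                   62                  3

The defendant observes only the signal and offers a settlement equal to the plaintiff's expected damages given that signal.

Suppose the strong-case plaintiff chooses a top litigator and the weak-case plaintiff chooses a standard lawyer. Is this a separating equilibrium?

If types separate, top litigator earns payment 242 and standard lawyer earns 198.
Strong-case: top litigator gives 242 − 60 = 182; standard lawyer gives 198 − 5 = 193. Would deviate. ✗
Weak-case: standard lawyer gives 198 − 3 = 195; top litigator gives 242 − 62 = 180. No deviation. ✓

No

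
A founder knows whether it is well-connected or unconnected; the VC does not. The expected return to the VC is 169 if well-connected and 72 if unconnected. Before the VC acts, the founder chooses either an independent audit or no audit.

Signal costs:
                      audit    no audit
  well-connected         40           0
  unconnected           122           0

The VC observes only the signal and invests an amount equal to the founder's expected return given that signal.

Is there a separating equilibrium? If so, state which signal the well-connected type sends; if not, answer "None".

Try well-connected → audit, unconnected → no audit:
  If types separate, audit earns payment 169 and no audit earns 72.
  Well-connected: audit gives 169 − 40 = 129; no audit gives 72 − 0 = 72. No deviation. ✓
  Unconnected: no audit gives 72 − 0 = 72; audit gives 169 − 122 = 47. No deviation. ✓
Both hold — the well-connected type sends audit.

audit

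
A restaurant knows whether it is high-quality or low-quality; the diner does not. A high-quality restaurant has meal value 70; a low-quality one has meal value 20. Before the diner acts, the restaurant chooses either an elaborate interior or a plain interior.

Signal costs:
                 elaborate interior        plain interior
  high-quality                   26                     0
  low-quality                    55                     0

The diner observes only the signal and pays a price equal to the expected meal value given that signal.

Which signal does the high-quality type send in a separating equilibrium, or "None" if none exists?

Try high-quality → elaborate interior, low-quality → plain interior:
  Under separation the diner infers type exactly: elaborate interior → high-quality (pays 70), plain interior → low-quality (pays 20).
  High-quality: elaborate interior gives 70 − 26 = 44; plain interior gives 20 − 0 = 20. No deviation. ✓
  Low-quality: plain interior gives 20 − 0 = 20; elaborate interior gives 70 − 55 = 15. No deviation. ✓
Both hold — the high-quality type sends elaborate interior.

elaborate interior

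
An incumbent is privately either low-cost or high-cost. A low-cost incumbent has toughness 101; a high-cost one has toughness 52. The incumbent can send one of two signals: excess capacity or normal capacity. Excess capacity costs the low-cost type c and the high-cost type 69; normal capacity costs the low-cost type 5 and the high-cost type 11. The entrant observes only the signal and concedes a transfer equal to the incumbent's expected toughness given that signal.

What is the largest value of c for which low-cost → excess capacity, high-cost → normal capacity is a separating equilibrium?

54

Under separation: excess capacity → low-cost (pays 101); normal capacity → high-cost (pays 52).
High-cost: 52 − 11 = 41 ≥ 101 − 69 = 32. Holds regardless of c. ✓
Low-cost: 101 − c ≥ 52 − 5, so c ≤ 101 − 47 = 54.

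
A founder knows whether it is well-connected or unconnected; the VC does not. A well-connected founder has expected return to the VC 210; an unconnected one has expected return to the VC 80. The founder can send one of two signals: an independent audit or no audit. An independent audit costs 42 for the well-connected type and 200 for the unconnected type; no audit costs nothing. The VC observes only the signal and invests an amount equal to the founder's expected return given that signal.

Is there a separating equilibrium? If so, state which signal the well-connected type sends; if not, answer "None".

Try well-connected → audit, unconnected → no audit:
  Under separation the VC infers type exactly: audit → well-connected (pays 210), no audit → unconnected (pays 80).
  Well-connected: audit gives 210 − 42 = 168; no audit gives 80 − 0 = 80. No deviation. ✓
  Unconnected: no audit gives 80 − 0 = 80; audit gives 210 − 200 = 10. No deviation. ✓
Both hold — the well-connected type sends audit.

audit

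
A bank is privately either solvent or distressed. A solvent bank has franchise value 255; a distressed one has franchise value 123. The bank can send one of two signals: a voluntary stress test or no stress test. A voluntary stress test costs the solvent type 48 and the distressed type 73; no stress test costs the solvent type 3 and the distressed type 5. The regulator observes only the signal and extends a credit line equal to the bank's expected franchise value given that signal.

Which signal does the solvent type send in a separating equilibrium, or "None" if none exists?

None

Try solvent → stress test, distressed → no stress test:
  If types separate, stress test earns payment 255 and no stress test earns 123.
  Solvent: stress test gives 255 − 48 = 207; no stress test gives 123 − 3 = 120. No deviation. ✓
  Distressed: no stress test gives 123 − 5 = 118; stress test gives 255 − 73 = 182. Would deviate. ✗
Try solvent → no stress test, distressed → stress test:
  If types separate, no stress test earns payment 255 and stress test earns 123.
  Solvent: no stress test gives 255 − 3 = 252; stress test gives 123 − 48 = 75. No deviation. ✓
  Distressed: stress test gives 123 − 73 = 50; no stress test gives 255 − 5 = 250. Would deviate. ✗
Neither assignment is incentive-compatible.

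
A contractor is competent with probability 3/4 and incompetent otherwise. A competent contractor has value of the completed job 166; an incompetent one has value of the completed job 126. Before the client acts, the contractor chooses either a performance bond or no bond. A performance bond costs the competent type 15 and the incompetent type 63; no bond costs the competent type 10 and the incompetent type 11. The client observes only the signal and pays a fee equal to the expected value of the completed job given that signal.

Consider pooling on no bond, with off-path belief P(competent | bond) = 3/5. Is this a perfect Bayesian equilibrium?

Yes

At the pooled signal (no bond) the client holds the prior 3/4 and pays 3/4·166 + 1/4·126 = 156. Off-path (bond) belief 3/5 gives 3/5·166 + 2/5·126 = 150.
Competent: no bond gives 156 − 10 = 146; bond gives 150 − 15 = 135. Stays. ✓
Incompetent: no bond gives 156 − 11 = 145; bond gives 150 − 63 = 87. Stays. ✓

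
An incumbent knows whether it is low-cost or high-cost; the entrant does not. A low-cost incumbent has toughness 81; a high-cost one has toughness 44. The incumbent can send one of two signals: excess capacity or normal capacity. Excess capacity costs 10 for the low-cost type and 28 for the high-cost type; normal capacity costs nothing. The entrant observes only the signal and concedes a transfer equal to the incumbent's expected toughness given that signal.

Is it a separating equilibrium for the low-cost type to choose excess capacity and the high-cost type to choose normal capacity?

No

If types separate, excess capacity earns payment 81 and normal capacity earns 44.
Low-cost: excess capacity gives 81 − 10 = 71; normal capacity gives 44 − 0 = 44. No deviation. ✓
High-cost: normal capacity gives 44 − 0 = 44; excess capacity gives 81 − 28 = 53. Would deviate. ✗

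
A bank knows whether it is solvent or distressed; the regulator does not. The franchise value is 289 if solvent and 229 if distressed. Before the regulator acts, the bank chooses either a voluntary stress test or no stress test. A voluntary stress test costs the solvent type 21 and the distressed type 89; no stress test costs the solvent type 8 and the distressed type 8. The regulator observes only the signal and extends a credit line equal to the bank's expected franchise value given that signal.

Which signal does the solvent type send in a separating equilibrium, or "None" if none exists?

stress test

Try solvent → stress test, distressed → no stress test:
  If types separate, stress test earns payment 289 and no stress test earns 229.
  Solvent: stress test gives 289 − 21 = 268; no stress test gives 229 − 8 = 221. No deviation. ✓
  Distressed: no stress test gives 229 − 8 = 221; stress test gives 289 − 89 = 200. No deviation. ✓
Both hold — the solvent type sends stress test.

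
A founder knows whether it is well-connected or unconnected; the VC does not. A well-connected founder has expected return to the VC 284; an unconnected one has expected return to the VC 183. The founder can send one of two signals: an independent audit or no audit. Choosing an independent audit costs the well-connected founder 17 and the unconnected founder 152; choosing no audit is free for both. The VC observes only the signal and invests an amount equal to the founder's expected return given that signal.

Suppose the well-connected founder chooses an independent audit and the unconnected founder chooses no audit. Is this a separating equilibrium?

Yes

If types separate, audit earns payment 284 and no audit earns 183.
Well-connected: audit gives 284 − 17 = 267; no audit gives 183 − 0 = 183. No deviation. ✓
Unconnected: no audit gives 183 − 0 = 183; audit gives 284 − 152 = 132. No deviation. ✓
Both incentive constraints hold.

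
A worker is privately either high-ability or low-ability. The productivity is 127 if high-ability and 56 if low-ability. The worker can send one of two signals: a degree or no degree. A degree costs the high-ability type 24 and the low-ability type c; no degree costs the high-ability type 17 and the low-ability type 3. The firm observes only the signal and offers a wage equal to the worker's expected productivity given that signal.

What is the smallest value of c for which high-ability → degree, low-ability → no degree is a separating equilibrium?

74

Under separation: degree → high-ability (pays 127); no degree → low-ability (pays 56).
High-ability: 127 − 24 = 103 ≥ 56 − 17 = 39. Holds regardless of c. ✓
Low-ability: 56 − 3 ≥ 127 − c, so c ≥ 127 − 53 = 74.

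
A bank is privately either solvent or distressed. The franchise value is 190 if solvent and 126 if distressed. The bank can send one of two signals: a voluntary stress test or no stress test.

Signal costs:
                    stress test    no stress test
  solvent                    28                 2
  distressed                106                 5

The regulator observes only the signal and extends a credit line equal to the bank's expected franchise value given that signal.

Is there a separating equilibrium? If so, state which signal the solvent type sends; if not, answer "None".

stress test

Try solvent → stress test, distressed → no stress test:
  If types separate, stress test earns payment 190 and no stress test earns 126.
  Solvent: stress test gives 190 − 28 = 162; no stress test gives 126 − 2 = 124. No deviation. ✓
  Distressed: no stress test gives 126 − 5 = 121; stress test gives 190 − 106 = 84. No deviation. ✓
Both hold — the solvent type sends stress test.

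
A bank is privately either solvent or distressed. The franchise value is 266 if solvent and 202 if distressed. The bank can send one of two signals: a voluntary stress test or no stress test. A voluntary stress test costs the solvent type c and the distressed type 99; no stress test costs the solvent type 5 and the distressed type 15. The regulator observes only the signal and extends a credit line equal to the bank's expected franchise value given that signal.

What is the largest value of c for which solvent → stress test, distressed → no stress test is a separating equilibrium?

Under separation: stress test → solvent (pays 266); no stress test → distressed (pays 202).
Distressed: 202 − 15 = 187 ≥ 266 − 99 = 167. Holds regardless of c. ✓
Solvent: 266 − c ≥ 202 − 5, so c ≤ 266 − 197 = 69.

69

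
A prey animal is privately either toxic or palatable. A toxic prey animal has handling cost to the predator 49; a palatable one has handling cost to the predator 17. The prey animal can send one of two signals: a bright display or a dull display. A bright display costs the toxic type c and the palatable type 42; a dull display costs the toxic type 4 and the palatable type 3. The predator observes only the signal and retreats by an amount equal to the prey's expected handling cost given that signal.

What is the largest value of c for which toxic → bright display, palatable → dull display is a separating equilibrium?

36

Under separation: bright display → toxic (pays 49); dull display → palatable (pays 17).
Palatable: 17 − 3 = 14 ≥ 49 − 42 = 7. Holds regardless of c. ✓
Toxic: 49 − c ≥ 17 − 4, so c ≤ 49 − 13 = 36.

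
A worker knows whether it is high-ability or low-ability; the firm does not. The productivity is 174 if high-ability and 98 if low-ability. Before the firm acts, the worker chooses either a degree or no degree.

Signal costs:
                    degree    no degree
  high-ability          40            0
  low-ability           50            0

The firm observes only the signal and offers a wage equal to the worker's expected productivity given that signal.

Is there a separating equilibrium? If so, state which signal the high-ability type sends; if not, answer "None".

None

Try high-ability → degree, low-ability → no degree:
  Under separation the firm infers type exactly: degree → high-ability (pays 174), no degree → low-ability (pays 98).
  High-ability: degree gives 174 − 40 = 134; no degree gives 98 − 0 = 98. No deviation. ✓
  Low-ability: no degree gives 98 − 0 = 98; degree gives 174 − 50 = 124. Would deviate. ✗
Try high-ability → no degree, low-ability → degree:
  Under separation the firm infers type exactly: no degree → high-ability (pays 174), degree → low-ability (pays 98).
  High-ability: no degree gives 174 − 0 = 174; degree gives 98 − 40 = 58. No deviation. ✓
  Low-ability: degree gives 98 − 50 = 48; no degree gives 174 − 0 = 174. Would deviate. ✗
Neither assignment is incentive-compatible.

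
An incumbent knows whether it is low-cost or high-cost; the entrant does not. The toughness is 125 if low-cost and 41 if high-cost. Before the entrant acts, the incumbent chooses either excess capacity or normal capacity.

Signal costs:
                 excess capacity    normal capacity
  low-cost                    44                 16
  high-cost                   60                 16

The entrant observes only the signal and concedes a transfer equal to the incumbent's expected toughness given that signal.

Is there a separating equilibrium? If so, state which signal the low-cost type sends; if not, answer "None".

None

Try low-cost → excess capacity, high-cost → normal capacity:
  If types separate, excess capacity earns payment 125 and normal capacity earns 41.
  Low-cost: excess capacity gives 125 − 44 = 81; normal capacity gives 41 − 16 = 25. No deviation. ✓
  High-cost: normal capacity gives 41 − 16 = 25; excess capacity gives 125 − 60 = 65. Would deviate. ✗
Try low-cost → normal capacity, high-cost → excess capacity:
  If types separate, normal capacity earns payment 125 and excess capacity earns 41.
  Low-cost: normal capacity gives 125 − 16 = 109; excess capacity gives 41 − 44 = -3. No deviation. ✓
  High-cost: excess capacity gives 41 − 60 = -19; normal capacity gives 125 − 16 = 109. Would deviate. ✗
Neither assignment is incentive-compatible.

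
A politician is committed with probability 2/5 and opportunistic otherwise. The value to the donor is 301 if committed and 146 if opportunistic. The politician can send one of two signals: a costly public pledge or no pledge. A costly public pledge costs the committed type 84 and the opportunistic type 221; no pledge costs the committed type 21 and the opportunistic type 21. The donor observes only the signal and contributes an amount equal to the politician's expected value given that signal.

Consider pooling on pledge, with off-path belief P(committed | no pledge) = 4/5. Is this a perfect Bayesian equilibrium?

At the pooled signal (pledge) the donor holds the prior 2/5 and pays 2/5·301 + 3/5·146 = 208. Off-path (no pledge) belief 4/5 gives 4/5·301 + 1/5·146 = 270.
Committed: pledge gives 208 − 84 = 124; no pledge gives 270 − 21 = 249. Deviates. ✗
Opportunistic: pledge gives 208 − 221 = -13; no pledge gives 270 − 21 = 249. Deviates. ✗

No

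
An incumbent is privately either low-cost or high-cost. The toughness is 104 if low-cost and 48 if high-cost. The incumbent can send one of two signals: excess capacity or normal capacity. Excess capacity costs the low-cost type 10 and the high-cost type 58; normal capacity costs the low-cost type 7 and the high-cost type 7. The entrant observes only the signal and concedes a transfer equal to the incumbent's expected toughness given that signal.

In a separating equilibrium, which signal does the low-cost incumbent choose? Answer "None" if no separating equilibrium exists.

Try low-cost → excess capacity, high-cost → normal capacity:
  If types separate, excess capacity earns payment 104 and normal capacity earns 48.
  Low-cost: excess capacity gives 104 − 10 = 94; normal capacity gives 48 − 7 = 41. No deviation. ✓
  High-cost: normal capacity gives 48 − 7 = 41; excess capacity gives 104 − 58 = 46. Would deviate. ✗
Try low-cost → normal capacity, high-cost → excess capacity:
  If types separate, normal capacity earns payment 104 and excess capacity earns 48.
  Low-cost: normal capacity gives 104 − 7 = 97; excess capacity gives 48 − 10 = 38. No deviation. ✓
  High-cost: excess capacity gives 48 − 58 = -10; normal capacity gives 104 − 7 = 97. Would deviate. ✗
Neither assignment is incentive-compatible.

None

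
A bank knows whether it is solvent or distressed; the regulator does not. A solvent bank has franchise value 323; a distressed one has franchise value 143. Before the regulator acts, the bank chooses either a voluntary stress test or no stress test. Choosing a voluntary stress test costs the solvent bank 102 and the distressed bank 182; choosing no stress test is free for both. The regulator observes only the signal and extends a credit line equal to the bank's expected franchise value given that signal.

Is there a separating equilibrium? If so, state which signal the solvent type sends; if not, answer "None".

Try solvent → stress test, distressed → no stress test:
  If types separate, stress test earns payment 323 and no stress test earns 143.
  Solvent: stress test gives 323 − 102 = 221; no stress test gives 143 − 0 = 143. No deviation. ✓
  Distressed: no stress test gives 143 − 0 = 143; stress test gives 323 − 182 = 141. No deviation. ✓
Both hold — the solvent type sends stress test.

stress test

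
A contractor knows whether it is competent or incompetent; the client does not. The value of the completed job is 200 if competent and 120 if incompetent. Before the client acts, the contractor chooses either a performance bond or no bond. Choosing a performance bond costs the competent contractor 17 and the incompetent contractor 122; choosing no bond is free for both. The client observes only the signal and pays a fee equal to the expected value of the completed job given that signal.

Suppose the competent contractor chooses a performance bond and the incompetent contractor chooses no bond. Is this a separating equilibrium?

Yes

Under separation the client infers type exactly: bond → competent (pays 200), no bond → incompetent (pays 120).
Competent: bond gives 200 − 17 = 183; no bond gives 120 − 0 = 120. No deviation. ✓
Incompetent: no bond gives 120 − 0 = 120; bond gives 200 − 122 = 78. No deviation. ✓
Both incentive constraints hold.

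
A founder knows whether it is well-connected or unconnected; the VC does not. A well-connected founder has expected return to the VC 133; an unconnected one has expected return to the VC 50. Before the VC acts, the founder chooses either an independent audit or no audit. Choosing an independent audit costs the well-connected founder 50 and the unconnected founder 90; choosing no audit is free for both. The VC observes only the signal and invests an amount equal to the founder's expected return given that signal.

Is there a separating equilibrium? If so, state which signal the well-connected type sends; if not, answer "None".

audit

Try well-connected → audit, unconnected → no audit:
  If types separate, audit earns payment 133 and no audit earns 50.
  Well-connected: audit gives 133 − 50 = 83; no audit gives 50 − 0 = 50. No deviation. ✓
  Unconnected: no audit gives 50 − 0 = 50; audit gives 133 − 90 = 43. No deviation. ✓
Both hold — the well-connected type sends audit.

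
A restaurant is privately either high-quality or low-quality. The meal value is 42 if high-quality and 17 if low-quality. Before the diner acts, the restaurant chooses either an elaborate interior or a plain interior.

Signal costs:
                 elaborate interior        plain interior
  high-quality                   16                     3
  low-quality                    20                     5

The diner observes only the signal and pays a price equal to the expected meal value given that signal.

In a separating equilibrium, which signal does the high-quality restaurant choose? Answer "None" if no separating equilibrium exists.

None

Try high-quality → elaborate interior, low-quality → plain interior:
  If types separate, elaborate interior earns payment 42 and plain interior earns 17.
  High-quality: elaborate interior gives 42 − 16 = 26; plain interior gives 17 − 3 = 14. No deviation. ✓
  Low-quality: plain interior gives 17 − 5 = 12; elaborate interior gives 42 − 20 = 22. Would deviate. ✗
Try high-quality → plain interior, low-quality → elaborate interior:
  If types separate, plain interior earns payment 42 and elaborate interior earns 17.
  High-quality: plain interior gives 42 − 3 = 39; elaborate interior gives 17 − 16 = 1. No deviation. ✓
  Low-quality: elaborate interior gives 17 − 20 = -3; plain interior gives 42 − 5 = 37. Would deviate. ✗
Neither assignment is incentive-compatible.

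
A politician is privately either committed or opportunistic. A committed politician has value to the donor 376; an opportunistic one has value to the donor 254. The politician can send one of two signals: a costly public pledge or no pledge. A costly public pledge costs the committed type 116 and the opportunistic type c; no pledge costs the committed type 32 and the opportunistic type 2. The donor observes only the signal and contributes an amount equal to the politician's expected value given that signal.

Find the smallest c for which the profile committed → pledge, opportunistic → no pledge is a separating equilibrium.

124

Under separation: pledge → committed (pays 376); no pledge → opportunistic (pays 254).
Committed: 376 − 116 = 260 ≥ 254 − 32 = 222. Holds regardless of c. ✓
Opportunistic: 254 − 2 ≥ 376 − c, so c ≥ 376 − 252 = 124.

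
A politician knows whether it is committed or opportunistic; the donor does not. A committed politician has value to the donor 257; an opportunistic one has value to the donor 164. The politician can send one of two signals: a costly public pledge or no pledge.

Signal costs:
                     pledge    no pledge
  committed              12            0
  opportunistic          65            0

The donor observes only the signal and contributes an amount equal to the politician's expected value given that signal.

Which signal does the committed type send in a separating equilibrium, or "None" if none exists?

None

Try committed → pledge, opportunistic → no pledge:
  If types separate, pledge earns payment 257 and no pledge earns 164.
  Committed: pledge gives 257 − 12 = 245; no pledge gives 164 − 0 = 164. No deviation. ✓
  Opportunistic: no pledge gives 164 − 0 = 164; pledge gives 257 − 65 = 192. Would deviate. ✗
Try committed → no pledge, opportunistic → pledge:
  If types separate, no pledge earns payment 257 and pledge earns 164.
  Committed: no pledge gives 257 − 0 = 257; pledge gives 164 − 12 = 152. No deviation. ✓
  Opportunistic: pledge gives 164 − 65 = 99; no pledge gives 257 − 0 = 257. Would deviate. ✗
Neither assignment is incentive-compatible.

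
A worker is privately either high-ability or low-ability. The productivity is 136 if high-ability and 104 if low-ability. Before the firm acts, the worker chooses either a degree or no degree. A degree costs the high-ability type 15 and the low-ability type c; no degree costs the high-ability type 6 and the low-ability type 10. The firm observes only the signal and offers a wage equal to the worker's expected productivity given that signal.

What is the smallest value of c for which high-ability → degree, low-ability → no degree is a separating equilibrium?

Under separation: degree → high-ability (pays 136); no degree → low-ability (pays 104).
High-ability: 136 − 15 = 121 ≥ 104 − 6 = 98. Holds regardless of c. ✓
Low-ability: 104 − 10 ≥ 136 − c, so c ≥ 136 − 94 = 42.

42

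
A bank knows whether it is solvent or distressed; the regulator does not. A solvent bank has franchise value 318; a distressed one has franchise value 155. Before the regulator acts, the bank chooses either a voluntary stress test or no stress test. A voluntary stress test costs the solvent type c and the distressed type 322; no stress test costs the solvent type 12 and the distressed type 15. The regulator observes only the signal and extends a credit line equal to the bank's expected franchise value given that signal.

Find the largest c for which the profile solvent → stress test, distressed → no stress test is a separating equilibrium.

175

Under separation: stress test → solvent (pays 318); no stress test → distressed (pays 155).
Distressed: 155 − 15 = 140 ≥ 318 − 322 = -4. Holds regardless of c. ✓
Solvent: 318 − c ≥ 155 − 12, so c ≤ 318 − 143 = 175.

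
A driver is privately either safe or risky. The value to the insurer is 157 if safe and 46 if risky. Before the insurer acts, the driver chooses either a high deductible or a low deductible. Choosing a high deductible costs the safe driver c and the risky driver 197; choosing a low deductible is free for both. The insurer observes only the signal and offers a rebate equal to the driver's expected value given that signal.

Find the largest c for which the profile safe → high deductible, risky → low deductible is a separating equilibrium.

111

Under separation: high deductible → safe (pays 157); low deductible → risky (pays 46).
Risky: 46 − 0 = 46 ≥ 157 − 197 = -40. Holds regardless of c. ✓
Safe: 157 − c ≥ 46 − 0, so c ≤ 157 − 46 = 111.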